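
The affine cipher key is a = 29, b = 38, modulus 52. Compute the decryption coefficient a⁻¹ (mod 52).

gcd(52, 29) by repeated division:
52 = 1×29 + 23
29 = 1×23 + 6
23 = 3×6 + 5
6 = 1×5 + 1
5 = 5×1 + 0
Since gcd(29, 52) = 1, back-substitute to write 1 as a combination:
1 = 6 − 5
1 = −23 + 4·6
1 = 4·29 − 5·23
1 = −5·52 + 9·29
So 29·9 ≡ 1 (mod 52).

9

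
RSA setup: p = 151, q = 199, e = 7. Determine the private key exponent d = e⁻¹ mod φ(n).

4243

φ(n) = (p−1)(q−1) = 150·198 = 29700.
Need d with 7·d ≡ 1 (mod 29700). Apply the extended Euclidean algorithm:
29700 = 4242*7 + 6
7 = 1*6 + 1
6 = 6*1 + 0
Back-substitute:
1 = 7 − 6
1 = −29700 + 4243·7
So 7·4243 ≡ 1 (mod 29700), hence d = 4243.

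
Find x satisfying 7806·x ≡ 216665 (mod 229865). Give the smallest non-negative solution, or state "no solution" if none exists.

First find gcd(7806, 229865):
229865 = 29*7806 + 3491
7806 = 2*3491 + 824
3491 = 4*824 + 195
824 = 4*195 + 44
195 = 4*44 + 19
44 = 2*19 + 6
19 = 3*6 + 1
6 = 6*1 + 0
gcd = 1, so a unique solution mod 229865 exists.
Back-substitute for the Bézout coefficients:
1 = 19 − 3·6
1 = −3·44 + 7·19
1 = 7·195 − 31·44
1 = −31·824 + 131·195
1 = 131·3491 − 555·824
1 = −555·7806 + 1241·3491
1 = 1241·229865 − 36544·7806
So 7806·(-36544) ≡ 1 (mod 229865), giving 7806⁻¹ ≡ 193321.
x ≡ 7806⁻¹·216665 ≡ 193321·216665 ≡ 124030 (mod 229865).

124030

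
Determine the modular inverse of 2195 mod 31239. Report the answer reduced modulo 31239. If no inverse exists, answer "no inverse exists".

30257

Run Euclid on (31239, 2195):
31239 = 14×2195 + 509
2195 = 4×509 + 159
509 = 3×159 + 32
159 = 4×32 + 31
32 = 1×31 + 1
31 = 31×1 + 0
The gcd is 1. Working backward:
1 = 32 − 31
1 = −159 + 5·32
1 = 5·509 − 16·159
1 = −16·2195 + 69·509
1 = 69·31239 − 982·2195
So 2195·(-982) ≡ 1 (mod 31239), and -982 ≡ 30257 (mod 31239).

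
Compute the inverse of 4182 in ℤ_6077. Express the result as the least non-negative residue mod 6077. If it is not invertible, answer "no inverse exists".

Extended Euclidean algorithm:
6077 = 1*4182 + 1895
4182 = 2*1895 + 392
1895 = 4*392 + 327
392 = 1*327 + 65
327 = 5*65 + 2
65 = 32*2 + 1
2 = 2*1 + 0
Since gcd(4182, 6077) = 1, back-substitute to write 1 as a combination:
1 = 65 − 32·2
1 = −32·327 + 161·65
1 = 161·392 − 193·327
1 = −193·1895 + 933·392
1 = 933·4182 − 2059·1895
1 = −2059·6077 + 2992·4182
So 4182·2992 ≡ 1 (mod 6077).

2992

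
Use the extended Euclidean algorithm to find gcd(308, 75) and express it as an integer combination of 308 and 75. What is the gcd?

Euclidean algorithm:
308 = 4·75 + 8
75 = 9·8 + 3
8 = 2·3 + 2
3 = 1·2 + 1
2 = 2·1 + 0
gcd(308, 75) = 1.
Back-substituting:
1 = 3 − 2
1 = −8 + 3·3
1 = 3·75 − 28·8
1 = −28·308 + 115·75
So 1 = (-28)·308 + (115)·75.

1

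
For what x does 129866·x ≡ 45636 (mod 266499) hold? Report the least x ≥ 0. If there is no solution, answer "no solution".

First find gcd(129866, 266499):
266499 = 2*129866 + 6767
129866 = 19*6767 + 1293
6767 = 5*1293 + 302
1293 = 4*302 + 85
302 = 3*85 + 47
85 = 1*47 + 38
47 = 1*38 + 9
38 = 4*9 + 2
9 = 4*2 + 1
2 = 2*1 + 0
gcd = 1, so a unique solution mod 266499 exists.
Back-substitute for the Bézout coefficients:
1 = 9 − 4·2
1 = −4·38 + 17·9
1 = 17·47 − 21·38
1 = −21·85 + 38·47
1 = 38·302 − 135·85
1 = −135·1293 + 578·302
1 = 578·6767 − 3025·1293
1 = −3025·129866 + 58053·6767
1 = 58053·266499 − 119131·129866
So 129866·(-119131) ≡ 1 (mod 266499), giving 129866⁻¹ ≡ 147368.
x ≡ 129866⁻¹·45636 ≡ 147368·45636 ≡ 183783 (mod 266499).

183783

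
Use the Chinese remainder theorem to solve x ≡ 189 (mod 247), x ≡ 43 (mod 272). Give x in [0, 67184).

20443

Write x = 189 + 247·k. Then 247·k ≡ 43 − 189 ≡ 126 (mod 272).
Need 247⁻¹ mod 272. Extended Euclid on (272, 247):
272 = 1*247 + 25
247 = 9*25 + 22
25 = 1*22 + 3
22 = 7*3 + 1
3 = 3*1 + 0
Back-substitute:
1 = 22 − 7·3
1 = −7·25 + 8·22
1 = 8·247 − 79·25
1 = −79·272 + 87·247
247⁻¹ ≡ 87 (mod 272), so k ≡ 87·126 ≡ 82 (mod 272).
x = 189 + 247·82 = 20443.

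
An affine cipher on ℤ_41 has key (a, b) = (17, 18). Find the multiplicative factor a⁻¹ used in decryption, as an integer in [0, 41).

29

Run Euclid on (41, 17):
41 = 2·17 + 7
17 = 2·7 + 3
7 = 2·3 + 1
3 = 3·1 + 0
Since gcd(17, 41) = 1, back-substitute to write 1 as a combination:
1 = 7 − 2·3
1 = −2·17 + 5·7
1 = 5·41 − 12·17
So 17·(-12) ≡ 1 (mod 41), and -12 ≡ 29 (mod 41).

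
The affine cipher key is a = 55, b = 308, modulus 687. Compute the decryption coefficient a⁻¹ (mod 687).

Apply the Euclidean algorithm to 687 and 55:
687 = 12*55 + 27
55 = 2*27 + 1
27 = 27*1 + 0
Since gcd(55, 687) = 1, back-substitute to write 1 as a combination:
1 = 55 − 2·27
1 = −2·687 + 25·55
So 55·25 ≡ 1 (mod 687).

25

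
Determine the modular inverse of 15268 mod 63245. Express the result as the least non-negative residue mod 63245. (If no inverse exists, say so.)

8877

Apply the Euclidean algorithm to 63245 and 15268:
63245 = 4*15268 + 2173
15268 = 7*2173 + 57
2173 = 38*57 + 7
57 = 8*7 + 1
7 = 7*1 + 0
The gcd is 1. Working backward:
1 = 57 − 8·7
1 = −8·2173 + 305·57
1 = 305·15268 − 2143·2173
1 = −2143·63245 + 8877·15268
So 15268·8877 ≡ 1 (mod 63245).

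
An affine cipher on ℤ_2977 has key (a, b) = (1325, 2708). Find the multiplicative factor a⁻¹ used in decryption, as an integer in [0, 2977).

701

gcd(2977, 1325) by repeated division:
2977 = 2*1325 + 327
1325 = 4*327 + 17
327 = 19*17 + 4
17 = 4*4 + 1
4 = 4*1 + 0
Since gcd(1325, 2977) = 1, back-substitute to write 1 as a combination:
1 = 17 − 4·4
1 = −4·327 + 77·17
1 = 77·1325 − 312·327
1 = −312·2977 + 701·1325
So 1325·701 ≡ 1 (mod 2977).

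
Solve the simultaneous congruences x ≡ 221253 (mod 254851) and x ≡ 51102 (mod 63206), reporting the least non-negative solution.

Write x = 221253 + 254851·k. Then 254851·k ≡ 51102 − 221253 ≡ 19467 (mod 63206).
Need 254851⁻¹ mod 63206. Extended Euclid on (63206, 2027):
63206 = 31·2027 + 369
2027 = 5·369 + 182
369 = 2·182 + 5
182 = 36·5 + 2
5 = 2·2 + 1
2 = 2·1 + 0
Back-substitute:
1 = 5 − 2·2
1 = −2·182 + 73·5
1 = 73·369 − 148·182
1 = −148·2027 + 813·369
1 = 813·63206 − 25351·2027
254851⁻¹ ≡ 37855 (mod 63206), so k ≡ 37855·19467 ≡ 4531 (mod 63206).
x = 221253 + 254851·4531 = 1154951134.

1154951134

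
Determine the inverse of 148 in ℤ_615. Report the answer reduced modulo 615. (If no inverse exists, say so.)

Run Euclid on (615, 148):
615 = 4·148 + 23
148 = 6·23 + 10
23 = 2·10 + 3
10 = 3·3 + 1
3 = 3·1 + 0
gcd = 1, so the inverse exists. Back-substitute:
1 = 10 − 3·3
1 = −3·23 + 7·10
1 = 7·148 − 45·23
1 = −45·615 + 187·148
So 148·187 ≡ 1 (mod 615).

187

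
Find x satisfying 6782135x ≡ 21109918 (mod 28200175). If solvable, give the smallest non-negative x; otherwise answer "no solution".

no solution

gcd(6782135, 28200175):
28200175 = 4·6782135 + 1071635
6782135 = 6·1071635 + 352325
1071635 = 3·352325 + 14660
352325 = 24·14660 + 485
14660 = 30·485 + 110
485 = 4·110 + 45
110 = 2·45 + 20
45 = 2·20 + 5
20 = 4·5 + 0
gcd = 5, but 5 ∤ 21109918, so the congruence has no solution.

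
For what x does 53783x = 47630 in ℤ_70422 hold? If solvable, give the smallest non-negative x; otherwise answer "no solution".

23584

First find gcd(53783, 70422):
70422 = 1·53783 + 16639
53783 = 3·16639 + 3866
16639 = 4·3866 + 1175
3866 = 3·1175 + 341
1175 = 3·341 + 152
341 = 2·152 + 37
152 = 4·37 + 4
37 = 9·4 + 1
4 = 4·1 + 0
gcd = 1, so a unique solution mod 70422 exists.
Back-substitute for the Bézout coefficients:
1 = 37 − 9·4
1 = −9·152 + 37·37
1 = 37·341 − 83·152
1 = −83·1175 + 286·341
1 = 286·3866 − 941·1175
1 = −941·16639 + 4050·3866
1 = 4050·53783 − 13091·16639
1 = −13091·70422 + 17141·53783
So 53783·(17141) ≡ 1 (mod 70422), giving 53783⁻¹ ≡ 17141.
x ≡ 53783⁻¹·47630 ≡ 17141·47630 ≡ 23584 (mod 70422).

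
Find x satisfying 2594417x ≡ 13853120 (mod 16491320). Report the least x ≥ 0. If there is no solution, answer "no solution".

4294560

First find gcd(2594417, 16491320):
16491320 = 6·2594417 + 924818
2594417 = 2·924818 + 744781
924818 = 1·744781 + 180037
744781 = 4·180037 + 24633
180037 = 7·24633 + 7606
24633 = 3·7606 + 1815
7606 = 4·1815 + 346
1815 = 5·346 + 85
346 = 4·85 + 6
85 = 14·6 + 1
6 = 6·1 + 0
gcd = 1, so a unique solution mod 16491320 exists.
Back-substitute for the Bézout coefficients:
1 = 85 − 14·6
1 = −14·346 + 57·85
1 = 57·1815 − 299·346
1 = −299·7606 + 1253·1815
1 = 1253·24633 − 4058·7606
1 = −4058·180037 + 29659·24633
1 = 29659·744781 − 122694·180037
1 = −122694·924818 + 152353·744781
1 = 152353·2594417 − 427400·924818
1 = −427400·16491320 + 2716753·2594417
So 2594417·(2716753) ≡ 1 (mod 16491320), giving 2594417⁻¹ ≡ 2716753.
x ≡ 2594417⁻¹·13853120 ≡ 2716753·13853120 ≡ 4294560 (mod 16491320).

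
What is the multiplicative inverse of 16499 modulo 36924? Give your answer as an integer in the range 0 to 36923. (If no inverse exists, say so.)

30143

Apply the Euclidean algorithm to 36924 and 16499:
36924 = 2×16499 + 3926
16499 = 4×3926 + 795
3926 = 4×795 + 746
795 = 1×746 + 49
746 = 15×49 + 11
49 = 4×11 + 5
11 = 2×5 + 1
5 = 5×1 + 0
The gcd is 1. Working backward:
1 = 11 − 2·5
1 = −2·49 + 9·11
1 = 9·746 − 137·49
1 = −137·795 + 146·746
1 = 146·3926 − 721·795
1 = −721·16499 + 3030·3926
1 = 3030·36924 − 6781·16499
Thus 16499·(-6781) ≡ 1 (mod 36924); reducing, -6781 mod 36924 = 30143.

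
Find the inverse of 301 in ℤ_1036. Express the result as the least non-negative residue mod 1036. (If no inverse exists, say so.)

no inverse exists

Euclidean algorithm on 1036, 301:
1036 = 3×301 + 133
301 = 2×133 + 35
133 = 3×35 + 28
35 = 1×28 + 7
28 = 4×7 + 0
The gcd is 7, not 1, hence no inverse exists.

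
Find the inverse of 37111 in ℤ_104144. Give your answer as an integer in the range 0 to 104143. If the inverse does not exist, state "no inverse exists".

12951

Run Euclid on (104144, 37111):
104144 = 2·37111 + 29922
37111 = 1·29922 + 7189
29922 = 4·7189 + 1166
7189 = 6·1166 + 193
1166 = 6·193 + 8
193 = 24·8 + 1
8 = 8·1 + 0
gcd = 1, so the inverse exists. Back-substitute:
1 = 193 − 24·8
1 = −24·1166 + 145·193
1 = 145·7189 − 894·1166
1 = −894·29922 + 3721·7189
1 = 3721·37111 − 4615·29922
1 = −4615·104144 + 12951·37111
So 37111·12951 ≡ 1 (mod 104144).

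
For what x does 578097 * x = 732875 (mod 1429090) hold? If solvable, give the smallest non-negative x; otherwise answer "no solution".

First find gcd(578097, 1429090):
1429090 = 2*578097 + 272896
578097 = 2*272896 + 32305
272896 = 8*32305 + 14456
32305 = 2*14456 + 3393
14456 = 4*3393 + 884
3393 = 3*884 + 741
884 = 1*741 + 143
741 = 5*143 + 26
143 = 5*26 + 13
26 = 2*13 + 0
gcd = 13 and 13 | 732875, so solutions exist. Divide through by 13: 44469x ≡ 56375 (mod 109930).
Now find 44469⁻¹ mod 109930:
109930 = 2*44469 + 20992
44469 = 2*20992 + 2485
20992 = 8*2485 + 1112
2485 = 2*1112 + 261
1112 = 4*261 + 68
261 = 3*68 + 57
68 = 1*57 + 11
57 = 5*11 + 2
11 = 5*2 + 1
2 = 2*1 + 0
Back-substitute:
1 = 11 − 5·2
1 = −5·57 + 26·11
1 = 26·68 − 31·57
1 = −31·261 + 119·68
1 = 119·1112 − 507·261
1 = −507·2485 + 1133·1112
1 = 1133·20992 − 9571·2485
1 = −9571·44469 + 20275·20992
1 = 20275·109930 − 50121·44469
So 44469·(-50121) ≡ 1 (mod 109930), i.e. 44469⁻¹ ≡ 59809.
Then x ≡ 59809·56375 ≡ 69345 (mod 109930); the smallest non-negative solution is x = 69345.

69345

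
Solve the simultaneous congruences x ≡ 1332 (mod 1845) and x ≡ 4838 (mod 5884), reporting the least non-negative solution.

Write x = 1332 + 1845·k. Then 1845·k ≡ 4838 − 1332 ≡ 3506 (mod 5884).
Need 1845⁻¹ mod 5884. Extended Euclid on (5884, 1845):
5884 = 3·1845 + 349
1845 = 5·349 + 100
349 = 3·100 + 49
100 = 2·49 + 2
49 = 24·2 + 1
2 = 2·1 + 0
Back-substitute:
1 = 49 − 24·2
1 = −24·100 + 49·49
1 = 49·349 − 171·100
1 = −171·1845 + 904·349
1 = 904·5884 − 2883·1845
1845⁻¹ ≡ 3001 (mod 5884), so k ≡ 3001·3506 ≡ 914 (mod 5884).
x = 1332 + 1845·914 = 1687662.

1687662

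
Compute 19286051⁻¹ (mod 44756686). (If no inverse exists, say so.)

33677145

Run Euclid on (44756686, 19286051):
44756686 = 2·19286051 + 6184584
19286051 = 3·6184584 + 732299
6184584 = 8·732299 + 326192
732299 = 2·326192 + 79915
326192 = 4·79915 + 6532
79915 = 12·6532 + 1531
6532 = 4·1531 + 408
1531 = 3·408 + 307
408 = 1·307 + 101
307 = 3·101 + 4
101 = 25·4 + 1
4 = 4·1 + 0
Since gcd(19286051, 44756686) = 1, back-substitute to write 1 as a combination:
1 = 101 − 25·4
1 = −25·307 + 76·101
1 = 76·408 − 101·307
1 = −101·1531 + 379·408
1 = 379·6532 − 1617·1531
1 = −1617·79915 + 19783·6532
1 = 19783·326192 − 80749·79915
1 = −80749·732299 + 181281·326192
1 = 181281·6184584 − 1530997·732299
1 = −1530997·19286051 + 4774272·6184584
1 = 4774272·44756686 − 11079541·19286051
So 19286051·(-11079541) ≡ 1 (mod 44756686), and -11079541 ≡ 33677145 (mod 44756686).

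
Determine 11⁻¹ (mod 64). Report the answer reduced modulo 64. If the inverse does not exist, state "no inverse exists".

35

Apply the Euclidean algorithm to 64 and 11:
64 = 5·11 + 9
11 = 1·9 + 2
9 = 4·2 + 1
2 = 2·1 + 0
Since gcd(11, 64) = 1, back-substitute to write 1 as a combination:
1 = 9 − 4·2
1 = −4·11 + 5·9
1 = 5·64 − 29·11
Thus 11·(-29) ≡ 1 (mod 64); reducing, -29 mod 64 = 35.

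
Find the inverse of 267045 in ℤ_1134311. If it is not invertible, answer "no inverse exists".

Run Euclid on (1134311, 267045):
1134311 = 4*267045 + 66131
267045 = 4*66131 + 2521
66131 = 26*2521 + 585
2521 = 4*585 + 181
585 = 3*181 + 42
181 = 4*42 + 13
42 = 3*13 + 3
13 = 4*3 + 1
3 = 3*1 + 0
Since gcd(267045, 1134311) = 1, back-substitute to write 1 as a combination:
1 = 13 − 4·3
1 = −4·42 + 13·13
1 = 13·181 − 56·42
1 = −56·585 + 181·181
1 = 181·2521 − 780·585
1 = −780·66131 + 20461·2521
1 = 20461·267045 − 82624·66131
1 = −82624·1134311 + 350957·267045
So 267045·350957 ≡ 1 (mod 1134311).

350957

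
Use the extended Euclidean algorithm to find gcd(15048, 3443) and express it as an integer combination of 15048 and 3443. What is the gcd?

Apply Euclid's algorithm to 15048 and 3443:
15048 = 4·3443 + 1276
3443 = 2·1276 + 891
1276 = 1·891 + 385
891 = 2·385 + 121
385 = 3·121 + 22
121 = 5·22 + 11
22 = 2·11 + 0
gcd(15048, 3443) = 11.
Working backward:
11 = 121 − 5·22
11 = −5·385 + 16·121
11 = 16·891 − 37·385
11 = −37·1276 + 53·891
11 = 53·3443 − 143·1276
11 = −143·15048 + 625·3443
So 11 = (-143)·15048 + (625)·3443.

11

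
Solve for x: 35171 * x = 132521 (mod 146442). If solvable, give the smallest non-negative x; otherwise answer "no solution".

88999

First find gcd(35171, 146442):
146442 = 4·35171 + 5758
35171 = 6·5758 + 623
5758 = 9·623 + 151
623 = 4·151 + 19
151 = 7·19 + 18
19 = 1·18 + 1
18 = 18·1 + 0
gcd = 1, so a unique solution mod 146442 exists.
Back-substitute for the Bézout coefficients:
1 = 19 − 18
1 = −151 + 8·19
1 = 8·623 − 33·151
1 = −33·5758 + 305·623
1 = 305·35171 − 1863·5758
1 = −1863·146442 + 7757·35171
So 35171·(7757) ≡ 1 (mod 146442), giving 35171⁻¹ ≡ 7757.
x ≡ 35171⁻¹·132521 ≡ 7757·132521 ≡ 88999 (mod 146442).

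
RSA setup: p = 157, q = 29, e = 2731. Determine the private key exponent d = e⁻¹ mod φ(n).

547

φ(n) = (p−1)(q−1) = 156·28 = 4368.
Need d with 2731·d ≡ 1 (mod 4368). Apply the extended Euclidean algorithm:
4368 = 1·2731 + 1637
2731 = 1·1637 + 1094
1637 = 1·1094 + 543
1094 = 2·543 + 8
543 = 67·8 + 7
8 = 1·7 + 1
7 = 7·1 + 0
Back-substitute:
1 = 8 − 7
1 = −543 + 68·8
1 = 68·1094 − 137·543
1 = −137·1637 + 205·1094
1 = 205·2731 − 342·1637
1 = −342·4368 + 547·2731
So 2731·547 ≡ 1 (mod 4368), hence d = 547.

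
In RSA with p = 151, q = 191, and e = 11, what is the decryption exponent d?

φ(n) = (p−1)(q−1) = 150·190 = 28500.
Need d with 11·d ≡ 1 (mod 28500). Apply the extended Euclidean algorithm:
28500 = 2590·11 + 10
11 = 1·10 + 1
10 = 10·1 + 0
Back-substitute:
1 = 11 − 10
1 = −28500 + 2591·11
So 11·2591 ≡ 1 (mod 28500), hence d = 2591.

2591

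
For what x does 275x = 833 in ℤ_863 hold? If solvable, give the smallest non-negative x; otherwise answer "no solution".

502

First find gcd(275, 863):
863 = 3*275 + 38
275 = 7*38 + 9
38 = 4*9 + 2
9 = 4*2 + 1
2 = 2*1 + 0
gcd = 1, so a unique solution mod 863 exists.
Back-substitute for the Bézout coefficients:
1 = 9 − 4·2
1 = −4·38 + 17·9
1 = 17·275 − 123·38
1 = −123·863 + 386·275
So 275·(386) ≡ 1 (mod 863), giving 275⁻¹ ≡ 386.
x ≡ 275⁻¹·833 ≡ 386·833 ≡ 502 (mod 863).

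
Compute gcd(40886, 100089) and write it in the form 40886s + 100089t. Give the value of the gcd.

Repeated division:
100089 = 2*40886 + 18317
40886 = 2*18317 + 4252
18317 = 4*4252 + 1309
4252 = 3*1309 + 325
1309 = 4*325 + 9
325 = 36*9 + 1
9 = 9*1 + 0
gcd(40886, 100089) = 1.
Express as a combination:
1 = 325 − 36·9
1 = −36·1309 + 145·325
1 = 145·4252 − 471·1309
1 = −471·18317 + 2029·4252
1 = 2029·40886 − 4529·18317
1 = −4529·100089 + 11087·40886
So 1 = (-4529)·100089 + (11087)·40886.

1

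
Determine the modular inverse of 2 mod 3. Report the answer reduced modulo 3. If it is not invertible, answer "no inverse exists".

2

Apply the Euclidean algorithm to 3 and 2:
3 = 1·2 + 1
2 = 2·1 + 0
The gcd is 1. Working backward:
1 = 3 − 2
Thus 2·(-1) ≡ 1 (mod 3); reducing, -1 mod 3 = 2.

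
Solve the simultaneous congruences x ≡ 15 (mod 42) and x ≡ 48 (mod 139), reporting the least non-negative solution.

Write x = 15 + 42·k. Then 42·k ≡ 48 − 15 ≡ 33 (mod 139).
Need 42⁻¹ mod 139. Extended Euclid on (139, 42):
139 = 3*42 + 13
42 = 3*13 + 3
13 = 4*3 + 1
3 = 3*1 + 0
Back-substitute:
1 = 13 − 4·3
1 = −4·42 + 13·13
1 = 13·139 − 43·42
42⁻¹ ≡ 96 (mod 139), so k ≡ 96·33 ≡ 110 (mod 139).
x = 15 + 42·110 = 4635.

4635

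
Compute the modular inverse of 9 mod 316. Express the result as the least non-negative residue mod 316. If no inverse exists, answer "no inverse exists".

Apply the Euclidean algorithm to 316 and 9:
316 = 35*9 + 1
9 = 9*1 + 0
The gcd is 1. Working backward:
1 = 316 − 35·9
Thus 9·(-35) ≡ 1 (mod 316); reducing, -35 mod 316 = 281.

281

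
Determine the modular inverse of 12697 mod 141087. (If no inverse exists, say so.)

62893

gcd(141087, 12697) by repeated division:
141087 = 11·12697 + 1420
12697 = 8·1420 + 1337
1420 = 1·1337 + 83
1337 = 16·83 + 9
83 = 9·9 + 2
9 = 4·2 + 1
2 = 2·1 + 0
Since gcd(12697, 141087) = 1, back-substitute to write 1 as a combination:
1 = 9 − 4·2
1 = −4·83 + 37·9
1 = 37·1337 − 596·83
1 = −596·1420 + 633·1337
1 = 633·12697 − 5660·1420
1 = −5660·141087 + 62893·12697
So 12697·62893 ≡ 1 (mod 141087).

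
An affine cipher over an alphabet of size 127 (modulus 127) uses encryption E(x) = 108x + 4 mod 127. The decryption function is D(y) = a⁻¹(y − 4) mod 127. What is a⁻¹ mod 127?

20

gcd(127, 108) by repeated division:
127 = 1×108 + 19
108 = 5×19 + 13
19 = 1×13 + 6
13 = 2×6 + 1
6 = 6×1 + 0
Since gcd(108, 127) = 1, back-substitute to write 1 as a combination:
1 = 13 − 2·6
1 = −2·19 + 3·13
1 = 3·108 − 17·19
1 = −17·127 + 20·108
So 108·20 ≡ 1 (mod 127).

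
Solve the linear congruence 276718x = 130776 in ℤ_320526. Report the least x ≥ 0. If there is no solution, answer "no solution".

First find gcd(276718, 320526):
320526 = 1×276718 + 43808
276718 = 6×43808 + 13870
43808 = 3×13870 + 2198
13870 = 6×2198 + 682
2198 = 3×682 + 152
682 = 4×152 + 74
152 = 2×74 + 4
74 = 18×4 + 2
4 = 2×2 + 0
gcd = 2 and 2 | 130776, so solutions exist. Divide through by 2: 138359x ≡ 65388 (mod 160263).
Now find 138359⁻¹ mod 160263:
160263 = 1*138359 + 21904
138359 = 6*21904 + 6935
21904 = 3*6935 + 1099
6935 = 6*1099 + 341
1099 = 3*341 + 76
341 = 4*76 + 37
76 = 2*37 + 2
37 = 18*2 + 1
2 = 2*1 + 0
Back-substitute:
1 = 37 − 18·2
1 = −18·76 + 37·37
1 = 37·341 − 166·76
1 = −166·1099 + 535·341
1 = 535·6935 − 3376·1099
1 = −3376·21904 + 10663·6935
1 = 10663·138359 − 67354·21904
1 = −67354·160263 + 78017·138359
So 138359⁻¹ ≡ 78017 (mod 160263).
Then x ≡ 78017·65388 ≡ 44043 (mod 160263); the smallest non-negative solution is x = 44043.

44043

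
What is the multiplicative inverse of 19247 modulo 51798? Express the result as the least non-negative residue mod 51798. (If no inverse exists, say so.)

8219

Run Euclid on (51798, 19247):
51798 = 2*19247 + 13304
19247 = 1*13304 + 5943
13304 = 2*5943 + 1418
5943 = 4*1418 + 271
1418 = 5*271 + 63
271 = 4*63 + 19
63 = 3*19 + 6
19 = 3*6 + 1
6 = 6*1 + 0
gcd = 1, so the inverse exists. Back-substitute:
1 = 19 − 3·6
1 = −3·63 + 10·19
1 = 10·271 − 43·63
1 = −43·1418 + 225·271
1 = 225·5943 − 943·1418
1 = −943·13304 + 2111·5943
1 = 2111·19247 − 3054·13304
1 = −3054·51798 + 8219·19247
So 19247·8219 ≡ 1 (mod 51798).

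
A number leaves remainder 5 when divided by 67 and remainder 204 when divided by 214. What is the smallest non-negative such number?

Write x = 5 + 67·k. Then 67·k ≡ 204 − 5 ≡ 199 (mod 214).
Need 67⁻¹ mod 214. Extended Euclid on (214, 67):
214 = 3·67 + 13
67 = 5·13 + 2
13 = 6·2 + 1
2 = 2·1 + 0
Back-substitute:
1 = 13 − 6·2
1 = −6·67 + 31·13
1 = 31·214 − 99·67
67⁻¹ ≡ 115 (mod 214), so k ≡ 115·199 ≡ 201 (mod 214).
x = 5 + 67·201 = 13472.

13472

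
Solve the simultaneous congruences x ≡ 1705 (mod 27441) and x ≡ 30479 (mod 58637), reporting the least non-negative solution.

Write x = 1705 + 27441·k. Then 27441·k ≡ 30479 − 1705 ≡ 28774 (mod 58637).
Need 27441⁻¹ mod 58637. Extended Euclid on (58637, 27441):
58637 = 2·27441 + 3755
27441 = 7·3755 + 1156
3755 = 3·1156 + 287
1156 = 4·287 + 8
287 = 35·8 + 7
8 = 1·7 + 1
7 = 7·1 + 0
Back-substitute:
1 = 8 − 7
1 = −287 + 36·8
1 = 36·1156 − 145·287
1 = −145·3755 + 471·1156
1 = 471·27441 − 3442·3755
1 = −3442·58637 + 7355·27441
27441⁻¹ ≡ 7355 (mod 58637), so k ≡ 7355·28774 ≡ 11837 (mod 58637).
x = 1705 + 27441·11837 = 324820822.

324820822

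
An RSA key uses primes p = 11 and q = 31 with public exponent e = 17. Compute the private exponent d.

φ(n) = (p−1)(q−1) = 10·30 = 300.
Need d with 17·d ≡ 1 (mod 300). Apply the extended Euclidean algorithm:
300 = 17×17 + 11
17 = 1×11 + 6
11 = 1×6 + 5
6 = 1×5 + 1
5 = 5×1 + 0
Back-substitute:
1 = 6 − 5
1 = −11 + 2·6
1 = 2·17 − 3·11
1 = −3·300 + 53·17
So 17·53 ≡ 1 (mod 300), hence d = 53.

53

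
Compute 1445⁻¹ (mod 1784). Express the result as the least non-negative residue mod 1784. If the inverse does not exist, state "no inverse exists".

421

Apply the Euclidean algorithm to 1784 and 1445:
1784 = 1×1445 + 339
1445 = 4×339 + 89
339 = 3×89 + 72
89 = 1×72 + 17
72 = 4×17 + 4
17 = 4×4 + 1
4 = 4×1 + 0
The gcd is 1. Working backward:
1 = 17 − 4·4
1 = −4·72 + 17·17
1 = 17·89 − 21·72
1 = −21·339 + 80·89
1 = 80·1445 − 341·339
1 = −341·1784 + 421·1445
So 1445·421 ≡ 1 (mod 1784).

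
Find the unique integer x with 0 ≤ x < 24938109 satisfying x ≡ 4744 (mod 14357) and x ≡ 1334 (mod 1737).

Write x = 4744 + 14357·k. Then 14357·k ≡ 1334 − 4744 ≡ 64 (mod 1737).
Need 14357⁻¹ mod 1737. Extended Euclid on (1737, 461):
1737 = 3·461 + 354
461 = 1·354 + 107
354 = 3·107 + 33
107 = 3·33 + 8
33 = 4·8 + 1
8 = 8·1 + 0
Back-substitute:
1 = 33 − 4·8
1 = −4·107 + 13·33
1 = 13·354 − 43·107
1 = −43·461 + 56·354
1 = 56·1737 − 211·461
14357⁻¹ ≡ 1526 (mod 1737), so k ≡ 1526·64 ≡ 392 (mod 1737).
x = 4744 + 14357·392 = 5632688.

5632688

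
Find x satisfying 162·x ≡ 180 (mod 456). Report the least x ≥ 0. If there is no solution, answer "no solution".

First find gcd(162, 456):
456 = 2×162 + 132
162 = 1×132 + 30
132 = 4×30 + 12
30 = 2×12 + 6
12 = 2×6 + 0
gcd = 6 and 6 | 180, so solutions exist. Divide through by 6: 27x ≡ 30 (mod 76).
Now find 27⁻¹ mod 76:
76 = 2*27 + 22
27 = 1*22 + 5
22 = 4*5 + 2
5 = 2*2 + 1
2 = 2*1 + 0
Back-substitute:
1 = 5 − 2·2
1 = −2·22 + 9·5
1 = 9·27 − 11·22
1 = −11·76 + 31·27
So 27⁻¹ ≡ 31 (mod 76).
Then x ≡ 31·30 ≡ 18 (mod 76); the smallest non-negative solution is x = 18.

18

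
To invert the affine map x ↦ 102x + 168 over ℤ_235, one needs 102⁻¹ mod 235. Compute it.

gcd(235, 102) by repeated division:
235 = 2·102 + 31
102 = 3·31 + 9
31 = 3·9 + 4
9 = 2·4 + 1
4 = 4·1 + 0
The gcd is 1. Working backward:
1 = 9 − 2·4
1 = −2·31 + 7·9
1 = 7·102 − 23·31
1 = −23·235 + 53·102
So 102·53 ≡ 1 (mod 235).

53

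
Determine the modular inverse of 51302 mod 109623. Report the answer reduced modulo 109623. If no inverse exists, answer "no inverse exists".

97847

Run Euclid on (109623, 51302):
109623 = 2*51302 + 7019
51302 = 7*7019 + 2169
7019 = 3*2169 + 512
2169 = 4*512 + 121
512 = 4*121 + 28
121 = 4*28 + 9
28 = 3*9 + 1
9 = 9*1 + 0
Since gcd(51302, 109623) = 1, back-substitute to write 1 as a combination:
1 = 28 − 3·9
1 = −3·121 + 13·28
1 = 13·512 − 55·121
1 = −55·2169 + 233·512
1 = 233·7019 − 754·2169
1 = −754·51302 + 5511·7019
1 = 5511·109623 − 11776·51302
Thus 51302·(-11776) ≡ 1 (mod 109623); reducing, -11776 mod 109623 = 97847.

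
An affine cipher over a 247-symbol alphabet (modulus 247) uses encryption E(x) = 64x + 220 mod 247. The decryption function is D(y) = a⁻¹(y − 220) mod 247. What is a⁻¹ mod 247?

220

gcd(247, 64) by repeated division:
247 = 3×64 + 55
64 = 1×55 + 9
55 = 6×9 + 1
9 = 9×1 + 0
The gcd is 1. Working backward:
1 = 55 − 6·9
1 = −6·64 + 7·55
1 = 7·247 − 27·64
So 64·(-27) ≡ 1 (mod 247), and -27 ≡ 220 (mod 247).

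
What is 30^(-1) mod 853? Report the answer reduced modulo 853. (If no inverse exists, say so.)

654

Extended Euclidean algorithm:
853 = 28×30 + 13
30 = 2×13 + 4
13 = 3×4 + 1
4 = 4×1 + 0
The gcd is 1. Working backward:
1 = 13 − 3·4
1 = −3·30 + 7·13
1 = 7·853 − 199·30
So 30·(-199) ≡ 1 (mod 853), and -199 ≡ 654 (mod 853).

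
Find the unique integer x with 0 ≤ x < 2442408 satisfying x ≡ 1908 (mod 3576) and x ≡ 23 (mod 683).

1507404

Write x = 1908 + 3576·k. Then 3576·k ≡ 23 − 1908 ≡ 164 (mod 683).
Need 3576⁻¹ mod 683. Extended Euclid on (683, 161):
683 = 4·161 + 39
161 = 4·39 + 5
39 = 7·5 + 4
5 = 1·4 + 1
4 = 4·1 + 0
Back-substitute:
1 = 5 − 4
1 = −39 + 8·5
1 = 8·161 − 33·39
1 = −33·683 + 140·161
3576⁻¹ ≡ 140 (mod 683), so k ≡ 140·164 ≡ 421 (mod 683).
x = 1908 + 3576·421 = 1507404.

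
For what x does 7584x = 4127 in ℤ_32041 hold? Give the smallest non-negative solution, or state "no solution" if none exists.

First find gcd(7584, 32041):
32041 = 4·7584 + 1705
7584 = 4·1705 + 764
1705 = 2·764 + 177
764 = 4·177 + 56
177 = 3·56 + 9
56 = 6·9 + 2
9 = 4·2 + 1
2 = 2·1 + 0
gcd = 1, so a unique solution mod 32041 exists.
Back-substitute for the Bézout coefficients:
1 = 9 − 4·2
1 = −4·56 + 25·9
1 = 25·177 − 79·56
1 = −79·764 + 341·177
1 = 341·1705 − 761·764
1 = −761·7584 + 3385·1705
1 = 3385·32041 − 14301·7584
So 7584·(-14301) ≡ 1 (mod 32041), giving 7584⁻¹ ≡ 17740.
x ≡ 7584⁻¹·4127 ≡ 17740·4127 ≡ 31336 (mod 32041).

31336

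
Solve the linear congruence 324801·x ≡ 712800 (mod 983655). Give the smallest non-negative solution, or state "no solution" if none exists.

First find gcd(324801, 983655):
983655 = 3*324801 + 9252
324801 = 35*9252 + 981
9252 = 9*981 + 423
981 = 2*423 + 135
423 = 3*135 + 18
135 = 7*18 + 9
18 = 2*9 + 0
gcd = 9 and 9 | 712800, so solutions exist. Divide through by 9: 36089x ≡ 79200 (mod 109295).
Now find 36089⁻¹ mod 109295:
109295 = 3·36089 + 1028
36089 = 35·1028 + 109
1028 = 9·109 + 47
109 = 2·47 + 15
47 = 3·15 + 2
15 = 7·2 + 1
2 = 2·1 + 0
Back-substitute:
1 = 15 − 7·2
1 = −7·47 + 22·15
1 = 22·109 − 51·47
1 = −51·1028 + 481·109
1 = 481·36089 − 16886·1028
1 = −16886·109295 + 51139·36089
So 36089⁻¹ ≡ 51139 (mod 109295).
Then x ≡ 51139·79200 ≡ 63985 (mod 109295); the smallest non-negative solution is x = 63985.

63985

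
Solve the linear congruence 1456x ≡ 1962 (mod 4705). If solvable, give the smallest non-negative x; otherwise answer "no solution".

First find gcd(1456, 4705):
4705 = 3*1456 + 337
1456 = 4*337 + 108
337 = 3*108 + 13
108 = 8*13 + 4
13 = 3*4 + 1
4 = 4*1 + 0
gcd = 1, so a unique solution mod 4705 exists.
Back-substitute for the Bézout coefficients:
1 = 13 − 3·4
1 = −3·108 + 25·13
1 = 25·337 − 78·108
1 = −78·1456 + 337·337
1 = 337·4705 − 1089·1456
So 1456·(-1089) ≡ 1 (mod 4705), giving 1456⁻¹ ≡ 3616.
x ≡ 1456⁻¹·1962 ≡ 3616·1962 ≡ 4157 (mod 4705).

4157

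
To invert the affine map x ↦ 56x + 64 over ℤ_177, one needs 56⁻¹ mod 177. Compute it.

98

Extended Euclidean algorithm:
177 = 3*56 + 9
56 = 6*9 + 2
9 = 4*2 + 1
2 = 2*1 + 0
The gcd is 1. Working backward:
1 = 9 − 4·2
1 = −4·56 + 25·9
1 = 25·177 − 79·56
Thus 56·(-79) ≡ 1 (mod 177); reducing, -79 mod 177 = 98.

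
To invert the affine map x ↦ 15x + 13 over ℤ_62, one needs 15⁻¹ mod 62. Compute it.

Run Euclid on (62, 15):
62 = 4*15 + 2
15 = 7*2 + 1
2 = 2*1 + 0
gcd = 1, so the inverse exists. Back-substitute:
1 = 15 − 7·2
1 = −7·62 + 29·15
So 15·29 ≡ 1 (mod 62).

29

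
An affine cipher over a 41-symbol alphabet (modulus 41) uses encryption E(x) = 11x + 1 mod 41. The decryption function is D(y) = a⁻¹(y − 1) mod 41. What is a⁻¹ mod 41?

15

Run Euclid on (41, 11):
41 = 3×11 + 8
11 = 1×8 + 3
8 = 2×3 + 2
3 = 1×2 + 1
2 = 2×1 + 0
Since gcd(11, 41) = 1, back-substitute to write 1 as a combination:
1 = 3 − 2
1 = −8 + 3·3
1 = 3·11 − 4·8
1 = −4·41 + 15·11
So 11·15 ≡ 1 (mod 41).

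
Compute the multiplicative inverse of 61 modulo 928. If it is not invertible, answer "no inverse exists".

213

gcd(928, 61) by repeated division:
928 = 15×61 + 13
61 = 4×13 + 9
13 = 1×9 + 4
9 = 2×4 + 1
4 = 4×1 + 0
The gcd is 1. Working backward:
1 = 9 − 2·4
1 = −2·13 + 3·9
1 = 3·61 − 14·13
1 = −14·928 + 213·61
So 61·213 ≡ 1 (mod 928).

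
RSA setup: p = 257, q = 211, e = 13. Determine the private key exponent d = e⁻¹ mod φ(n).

20677

φ(n) = (p−1)(q−1) = 256·210 = 53760.
Need d with 13·d ≡ 1 (mod 53760). Apply the extended Euclidean algorithm:
53760 = 4135×13 + 5
13 = 2×5 + 3
5 = 1×3 + 2
3 = 1×2 + 1
2 = 2×1 + 0
Back-substitute:
1 = 3 − 2
1 = −5 + 2·3
1 = 2·13 − 5·5
1 = −5·53760 + 20677·13
So 13·20677 ≡ 1 (mod 53760), hence d = 20677.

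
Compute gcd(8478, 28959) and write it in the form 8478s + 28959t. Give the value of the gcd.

Repeated division:
28959 = 3×8478 + 3525
8478 = 2×3525 + 1428
3525 = 2×1428 + 669
1428 = 2×669 + 90
669 = 7×90 + 39
90 = 2×39 + 12
39 = 3×12 + 3
12 = 4×3 + 0
gcd(8478, 28959) = 3.
Express as a combination:
3 = 39 − 3·12
3 = −3·90 + 7·39
3 = 7·669 − 52·90
3 = −52·1428 + 111·669
3 = 111·3525 − 274·1428
3 = −274·8478 + 659·3525
3 = 659·28959 − 2251·8478
So 3 = (659)·28959 + (-2251)·8478.

3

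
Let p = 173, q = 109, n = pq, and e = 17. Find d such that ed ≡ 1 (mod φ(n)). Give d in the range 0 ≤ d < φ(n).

φ(n) = (p−1)(q−1) = 172·108 = 18576.
Need d with 17·d ≡ 1 (mod 18576). Apply the extended Euclidean algorithm:
18576 = 1092·17 + 12
17 = 1·12 + 5
12 = 2·5 + 2
5 = 2·2 + 1
2 = 2·1 + 0
Back-substitute:
1 = 5 − 2·2
1 = −2·12 + 5·5
1 = 5·17 − 7·12
1 = −7·18576 + 7649·17
So 17·7649 ≡ 1 (mod 18576), hence d = 7649.

7649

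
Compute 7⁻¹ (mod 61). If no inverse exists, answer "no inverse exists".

gcd(61, 7) by repeated division:
61 = 8*7 + 5
7 = 1*5 + 2
5 = 2*2 + 1
2 = 2*1 + 0
The gcd is 1. Working backward:
1 = 5 − 2·2
1 = −2·7 + 3·5
1 = 3·61 − 26·7
So 7·(-26) ≡ 1 (mod 61), and -26 ≡ 35 (mod 61).

35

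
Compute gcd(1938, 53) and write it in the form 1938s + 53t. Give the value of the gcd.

1

Repeated division:
1938 = 36·53 + 30
53 = 1·30 + 23
30 = 1·23 + 7
23 = 3·7 + 2
7 = 3·2 + 1
2 = 2·1 + 0
gcd(1938, 53) = 1.
Express as a combination:
1 = 7 − 3·2
1 = −3·23 + 10·7
1 = 10·30 − 13·23
1 = −13·53 + 23·30
1 = 23·1938 − 841·53
So 1 = (23)·1938 + (-841)·53.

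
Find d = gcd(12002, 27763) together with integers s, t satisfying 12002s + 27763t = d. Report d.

Repeated division:
27763 = 2·12002 + 3759
12002 = 3·3759 + 725
3759 = 5·725 + 134
725 = 5·134 + 55
134 = 2·55 + 24
55 = 2·24 + 7
24 = 3·7 + 3
7 = 2·3 + 1
3 = 3·1 + 0
gcd(12002, 27763) = 1.
Express as a combination:
1 = 7 − 2·3
1 = −2·24 + 7·7
1 = 7·55 − 16·24
1 = −16·134 + 39·55
1 = 39·725 − 211·134
1 = −211·3759 + 1094·725
1 = 1094·12002 − 3493·3759
1 = −3493·27763 + 8080·12002
So 1 = (-3493)·27763 + (8080)·12002.

1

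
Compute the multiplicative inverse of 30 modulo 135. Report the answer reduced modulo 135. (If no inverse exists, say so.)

Compute gcd(30, 135):
135 = 4×30 + 15
30 = 2×15 + 0
Since gcd = 15 > 1, 30 is not a unit mod 135.

no inverse exists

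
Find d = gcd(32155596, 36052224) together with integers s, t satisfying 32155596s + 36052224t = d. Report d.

Apply Euclid's algorithm to 36052224 and 32155596:
36052224 = 1*32155596 + 3896628
32155596 = 8*3896628 + 982572
3896628 = 3*982572 + 948912
982572 = 1*948912 + 33660
948912 = 28*33660 + 6432
33660 = 5*6432 + 1500
6432 = 4*1500 + 432
1500 = 3*432 + 204
432 = 2*204 + 24
204 = 8*24 + 12
24 = 2*12 + 0
gcd(32155596, 36052224) = 12.
Express as a combination:
12 = 204 − 8·24
12 = −8·432 + 17·204
12 = 17·1500 − 59·432
12 = −59·6432 + 253·1500
12 = 253·33660 − 1324·6432
12 = −1324·948912 + 37325·33660
12 = 37325·982572 − 38649·948912
12 = −38649·3896628 + 153272·982572
12 = 153272·32155596 − 1264825·3896628
12 = −1264825·36052224 + 1418097·32155596
So 12 = (-1264825)·36052224 + (1418097)·32155596.

12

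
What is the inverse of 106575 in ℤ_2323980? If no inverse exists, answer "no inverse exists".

Compute gcd(106575, 2323980):
2323980 = 21·106575 + 85905
106575 = 1·85905 + 20670
85905 = 4·20670 + 3225
20670 = 6·3225 + 1320
3225 = 2·1320 + 585
1320 = 2·585 + 150
585 = 3·150 + 135
150 = 1·135 + 15
135 = 9·15 + 0
gcd(106575, 2323980) = 15 ≠ 1, so 106575 has no multiplicative inverse modulo 2323980.

no inverse exists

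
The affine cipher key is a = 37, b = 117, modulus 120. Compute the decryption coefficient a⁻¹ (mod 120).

13

Extended Euclidean algorithm:
120 = 3×37 + 9
37 = 4×9 + 1
9 = 9×1 + 0
The gcd is 1. Working backward:
1 = 37 − 4·9
1 = −4·120 + 13·37
So 37·13 ≡ 1 (mod 120).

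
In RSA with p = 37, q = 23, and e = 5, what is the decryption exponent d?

φ(n) = (p−1)(q−1) = 36·22 = 792.
Need d with 5·d ≡ 1 (mod 792). Apply the extended Euclidean algorithm:
792 = 158×5 + 2
5 = 2×2 + 1
2 = 2×1 + 0
Back-substitute:
1 = 5 − 2·2
1 = −2·792 + 317·5
So 5·317 ≡ 1 (mod 792), hence d = 317.

317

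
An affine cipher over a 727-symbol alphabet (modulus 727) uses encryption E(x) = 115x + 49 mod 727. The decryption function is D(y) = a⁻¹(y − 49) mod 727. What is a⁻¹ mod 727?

550

Run Euclid on (727, 115):
727 = 6*115 + 37
115 = 3*37 + 4
37 = 9*4 + 1
4 = 4*1 + 0
Since gcd(115, 727) = 1, back-substitute to write 1 as a combination:
1 = 37 − 9·4
1 = −9·115 + 28·37
1 = 28·727 − 177·115
So 115·(-177) ≡ 1 (mod 727), and -177 ≡ 550 (mod 727).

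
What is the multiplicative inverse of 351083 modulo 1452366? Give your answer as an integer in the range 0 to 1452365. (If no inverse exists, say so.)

465305

Run Euclid on (1452366, 351083):
1452366 = 4×351083 + 48034
351083 = 7×48034 + 14845
48034 = 3×14845 + 3499
14845 = 4×3499 + 849
3499 = 4×849 + 103
849 = 8×103 + 25
103 = 4×25 + 3
25 = 8×3 + 1
3 = 3×1 + 0
gcd = 1, so the inverse exists. Back-substitute:
1 = 25 − 8·3
1 = −8·103 + 33·25
1 = 33·849 − 272·103
1 = −272·3499 + 1121·849
1 = 1121·14845 − 4756·3499
1 = −4756·48034 + 15389·14845
1 = 15389·351083 − 112479·48034
1 = −112479·1452366 + 465305·351083
So 351083·465305 ≡ 1 (mod 1452366).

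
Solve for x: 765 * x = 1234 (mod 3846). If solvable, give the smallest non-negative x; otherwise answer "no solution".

gcd(765, 3846):
3846 = 5·765 + 21
765 = 36·21 + 9
21 = 2·9 + 3
9 = 3·3 + 0
gcd = 3, but 3 ∤ 1234, so the congruence has no solution.

no solution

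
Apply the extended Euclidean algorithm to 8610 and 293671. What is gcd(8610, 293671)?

7

Euclidean algorithm:
293671 = 34×8610 + 931
8610 = 9×931 + 231
931 = 4×231 + 7
231 = 33×7 + 0
gcd(8610, 293671) = 7.
Express as a combination:
7 = 931 − 4·231
7 = −4·8610 + 37·931
7 = 37·293671 − 1262·8610
So 7 = (37)·293671 + (-1262)·8610.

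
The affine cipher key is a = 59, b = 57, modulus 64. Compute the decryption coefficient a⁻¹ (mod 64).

Extended Euclidean algorithm:
64 = 1×59 + 5
59 = 11×5 + 4
5 = 1×4 + 1
4 = 4×1 + 0
Since gcd(59, 64) = 1, back-substitute to write 1 as a combination:
1 = 5 − 4
1 = −59 + 12·5
1 = 12·64 − 13·59
So 59·(-13) ≡ 1 (mod 64), and -13 ≡ 51 (mod 64).

51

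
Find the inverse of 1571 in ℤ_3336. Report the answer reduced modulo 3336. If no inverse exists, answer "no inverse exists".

gcd(3336, 1571) by repeated division:
3336 = 2*1571 + 194
1571 = 8*194 + 19
194 = 10*19 + 4
19 = 4*4 + 3
4 = 1*3 + 1
3 = 3*1 + 0
gcd = 1, so the inverse exists. Back-substitute:
1 = 4 − 3
1 = −19 + 5·4
1 = 5·194 − 51·19
1 = −51·1571 + 413·194
1 = 413·3336 − 877·1571
Thus 1571·(-877) ≡ 1 (mod 3336); reducing, -877 mod 3336 = 2459.

2459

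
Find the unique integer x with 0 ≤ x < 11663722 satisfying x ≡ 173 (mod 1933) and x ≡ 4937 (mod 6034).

Write x = 173 + 1933·k. Then 1933·k ≡ 4937 − 173 ≡ 4764 (mod 6034).
Need 1933⁻¹ mod 6034. Extended Euclid on (6034, 1933):
6034 = 3×1933 + 235
1933 = 8×235 + 53
235 = 4×53 + 23
53 = 2×23 + 7
23 = 3×7 + 2
7 = 3×2 + 1
2 = 2×1 + 0
Back-substitute:
1 = 7 − 3·2
1 = −3·23 + 10·7
1 = 10·53 − 23·23
1 = −23·235 + 102·53
1 = 102·1933 − 839·235
1 = −839·6034 + 2619·1933
1933⁻¹ ≡ 2619 (mod 6034), so k ≡ 2619·4764 ≡ 4638 (mod 6034).
x = 173 + 1933·4638 = 8965427.

8965427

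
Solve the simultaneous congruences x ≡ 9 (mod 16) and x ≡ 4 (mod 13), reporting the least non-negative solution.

Write x = 9 + 16·k. Then 16·k ≡ 4 − 9 ≡ 8 (mod 13).
Need 16⁻¹ mod 13. Extended Euclid on (13, 3):
13 = 4*3 + 1
3 = 3*1 + 0
Back-substitute:
1 = 13 − 4·3
16⁻¹ ≡ 9 (mod 13), so k ≡ 9·8 ≡ 7 (mod 13).
x = 9 + 16·7 = 121.

121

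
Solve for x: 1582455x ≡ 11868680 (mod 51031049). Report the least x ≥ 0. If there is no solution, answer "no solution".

First find gcd(1582455, 51031049):
51031049 = 32×1582455 + 392489
1582455 = 4×392489 + 12499
392489 = 31×12499 + 5020
12499 = 2×5020 + 2459
5020 = 2×2459 + 102
2459 = 24×102 + 11
102 = 9×11 + 3
11 = 3×3 + 2
3 = 1×2 + 1
2 = 2×1 + 0
gcd = 1, so a unique solution mod 51031049 exists.
Back-substitute for the Bézout coefficients:
1 = 3 − 2
1 = −11 + 4·3
1 = 4·102 − 37·11
1 = −37·2459 + 892·102
1 = 892·5020 − 1821·2459
1 = −1821·12499 + 4534·5020
1 = 4534·392489 − 142375·12499
1 = −142375·1582455 + 574034·392489
1 = 574034·51031049 − 18511463·1582455
So 1582455·(-18511463) ≡ 1 (mod 51031049), giving 1582455⁻¹ ≡ 32519586.
x ≡ 1582455⁻¹·11868680 ≡ 32519586·11868680 ≡ 49226457 (mod 51031049).

49226457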